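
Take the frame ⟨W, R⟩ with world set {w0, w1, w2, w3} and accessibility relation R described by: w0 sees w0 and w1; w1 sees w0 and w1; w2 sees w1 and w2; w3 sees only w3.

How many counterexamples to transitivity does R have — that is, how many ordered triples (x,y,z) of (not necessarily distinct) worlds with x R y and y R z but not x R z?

Enumerating: (w2,w1,w0).

1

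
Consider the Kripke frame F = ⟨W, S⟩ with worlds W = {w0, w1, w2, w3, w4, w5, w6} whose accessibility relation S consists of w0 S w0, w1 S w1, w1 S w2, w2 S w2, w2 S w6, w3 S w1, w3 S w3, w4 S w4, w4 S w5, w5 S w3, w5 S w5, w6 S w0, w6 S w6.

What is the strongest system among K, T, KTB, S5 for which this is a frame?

Reflexive (axiom T): yes — every world is S-related to itself.
Symmetric (axiom B): no — w1 S w2 but not w2 S w1.
Euclidean (axiom 5): no — w1 S w2 and w1 S w1, but not w2 S w1.
So F validates K, T; KTB would additionally require S to be symmetric. The strongest is T.

T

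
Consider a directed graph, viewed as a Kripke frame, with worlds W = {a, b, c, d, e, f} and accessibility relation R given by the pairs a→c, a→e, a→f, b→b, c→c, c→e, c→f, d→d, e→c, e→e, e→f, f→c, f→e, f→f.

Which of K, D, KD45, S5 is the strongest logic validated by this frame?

Serial (axiom D): yes — every world has a successor (e.g. a R c).
Euclidean (axiom 5): yes — any two successors of a common world are R-related.
Transitive (axiom 4): yes — every two-step R-path is closed by a direct edge.
Reflexive (axiom T): no — a is not related to itself.
So F validates K, D, KD45; S5 would additionally require R to be reflexive. The strongest is KD45.

KD45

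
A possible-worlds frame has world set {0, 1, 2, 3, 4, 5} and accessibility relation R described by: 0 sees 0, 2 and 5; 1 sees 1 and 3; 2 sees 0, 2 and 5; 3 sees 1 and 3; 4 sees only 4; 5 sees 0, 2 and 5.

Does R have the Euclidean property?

Yes

Euclidean: yes — any two successors of a common world are R-related.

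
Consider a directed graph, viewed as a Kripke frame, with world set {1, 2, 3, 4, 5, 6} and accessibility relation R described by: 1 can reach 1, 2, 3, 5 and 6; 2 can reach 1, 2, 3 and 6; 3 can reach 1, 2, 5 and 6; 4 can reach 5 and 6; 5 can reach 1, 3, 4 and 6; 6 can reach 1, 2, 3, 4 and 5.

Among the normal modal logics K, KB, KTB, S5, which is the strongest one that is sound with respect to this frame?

KB

Symmetric (axiom B): yes — every pair in R has its reverse in R.
Reflexive (axiom T): no — 3 is not related to itself.
Euclidean (axiom 5): no — 1 R 2 and 1 R 5, but not 2 R 5.
So F validates K, KB; KTB would additionally require R to be reflexive. The strongest is KB.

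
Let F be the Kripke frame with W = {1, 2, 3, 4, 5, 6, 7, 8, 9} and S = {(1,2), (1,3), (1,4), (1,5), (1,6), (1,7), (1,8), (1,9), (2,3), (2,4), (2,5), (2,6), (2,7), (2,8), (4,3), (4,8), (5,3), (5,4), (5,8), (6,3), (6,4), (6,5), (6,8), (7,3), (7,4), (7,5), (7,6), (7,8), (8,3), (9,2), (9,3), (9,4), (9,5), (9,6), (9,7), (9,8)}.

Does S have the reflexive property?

Reflexive: no — 1 is not related to itself.

No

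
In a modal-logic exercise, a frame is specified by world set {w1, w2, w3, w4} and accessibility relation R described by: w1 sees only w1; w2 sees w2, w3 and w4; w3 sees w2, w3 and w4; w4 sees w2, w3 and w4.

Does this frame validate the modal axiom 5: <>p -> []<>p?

Yes

Axiom 5 corresponds to the accessibility relation being Euclidean.
Euclidean: yes — any two successors of a common world are R-related.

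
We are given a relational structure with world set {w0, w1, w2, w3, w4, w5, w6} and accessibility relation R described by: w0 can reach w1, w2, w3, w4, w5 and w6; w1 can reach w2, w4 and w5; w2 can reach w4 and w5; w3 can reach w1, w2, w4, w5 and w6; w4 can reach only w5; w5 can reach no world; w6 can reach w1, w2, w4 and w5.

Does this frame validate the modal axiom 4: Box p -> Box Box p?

Yes

By correspondence theory, 4 is valid on a frame iff R is transitive.
Transitive: yes — every two-step R-path is closed by a direct edge.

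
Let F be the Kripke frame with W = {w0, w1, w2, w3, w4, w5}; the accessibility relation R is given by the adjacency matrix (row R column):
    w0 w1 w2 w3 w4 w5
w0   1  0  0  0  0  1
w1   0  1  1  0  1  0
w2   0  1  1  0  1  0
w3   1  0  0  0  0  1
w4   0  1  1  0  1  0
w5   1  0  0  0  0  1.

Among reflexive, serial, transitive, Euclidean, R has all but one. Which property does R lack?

reflexive

Reflexive: no — w3 is not related to itself.
Serial: yes — every world has a successor (e.g. w0 R w0).
Transitive: yes — every two-step R-path is closed by a direct edge.
Euclidean: yes — any two successors of a common world are R-related.
Only reflexive fails.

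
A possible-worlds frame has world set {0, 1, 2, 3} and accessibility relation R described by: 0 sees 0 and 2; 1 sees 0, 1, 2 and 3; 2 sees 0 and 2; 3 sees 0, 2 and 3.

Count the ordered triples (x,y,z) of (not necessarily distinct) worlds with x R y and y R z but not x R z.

0

R is transitive; there are no such tuples.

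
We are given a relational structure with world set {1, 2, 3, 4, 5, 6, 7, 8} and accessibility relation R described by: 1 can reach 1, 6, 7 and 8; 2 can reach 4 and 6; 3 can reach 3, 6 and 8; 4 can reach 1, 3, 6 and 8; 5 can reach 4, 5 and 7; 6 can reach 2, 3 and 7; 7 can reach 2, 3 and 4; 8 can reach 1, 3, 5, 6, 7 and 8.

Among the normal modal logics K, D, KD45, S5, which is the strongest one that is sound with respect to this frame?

Serial (axiom D): yes — every world has a successor (e.g. 1 R 1).
Euclidean (axiom 5): no — 1 R 6 and 1 R 8, but not 6 R 8.
Transitive (axiom 4): no — 1 R 6 and 6 R 2, but not 1 R 2.
Reflexive (axiom T): no — 2 is not related to itself.
So F validates K, D; KD45 would additionally require R to be Euclidean and transitive. The strongest is D.

D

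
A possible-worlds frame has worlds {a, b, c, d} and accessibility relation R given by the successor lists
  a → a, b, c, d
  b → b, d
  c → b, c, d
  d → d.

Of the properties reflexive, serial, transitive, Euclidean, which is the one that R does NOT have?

Reflexive: yes — every world is R-related to itself.
Serial: yes — every world has a successor (e.g. a R a).
Transitive: yes — every two-step R-path is closed by a direct edge.
Euclidean: no — a R b and a R c, but not b R c.
Only Euclidean fails.

Euclidean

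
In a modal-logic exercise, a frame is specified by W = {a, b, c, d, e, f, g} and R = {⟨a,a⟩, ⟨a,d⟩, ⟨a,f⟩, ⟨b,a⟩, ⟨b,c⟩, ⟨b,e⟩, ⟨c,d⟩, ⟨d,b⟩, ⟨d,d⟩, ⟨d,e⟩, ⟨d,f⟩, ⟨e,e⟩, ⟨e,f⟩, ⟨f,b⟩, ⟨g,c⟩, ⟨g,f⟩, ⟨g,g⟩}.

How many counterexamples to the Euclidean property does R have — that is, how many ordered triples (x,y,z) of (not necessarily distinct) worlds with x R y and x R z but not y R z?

Enumerating: (a,d,a), (a,f,a), (a,f,d), (a,f,f), (b,a,c), (b,a,e), (b,c,a), (b,c,c), (b,c,e), (b,e,a), (b,e,c), (d,b,b), … and 16 more.
Total: 28.

28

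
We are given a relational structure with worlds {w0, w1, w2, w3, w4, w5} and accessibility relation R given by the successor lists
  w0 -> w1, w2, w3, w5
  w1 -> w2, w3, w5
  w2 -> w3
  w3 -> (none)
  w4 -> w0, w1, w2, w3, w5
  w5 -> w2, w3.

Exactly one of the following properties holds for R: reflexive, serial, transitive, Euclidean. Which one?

Reflexive: no — w0 is not related to itself.
Serial: no — w3 has no R-successor.
Transitive: yes — every two-step R-path is closed by a direct edge.
Euclidean: no — w0 R w2 and w0 R w1, but not w2 R w1.
Only transitive holds.

transitive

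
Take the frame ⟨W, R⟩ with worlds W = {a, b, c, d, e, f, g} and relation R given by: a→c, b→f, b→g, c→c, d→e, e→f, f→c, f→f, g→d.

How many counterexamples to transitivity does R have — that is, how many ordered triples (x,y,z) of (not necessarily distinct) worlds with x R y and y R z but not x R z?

5

Enumerating: (b,f,c), (b,g,d), (d,e,f), (e,f,c), (g,d,e).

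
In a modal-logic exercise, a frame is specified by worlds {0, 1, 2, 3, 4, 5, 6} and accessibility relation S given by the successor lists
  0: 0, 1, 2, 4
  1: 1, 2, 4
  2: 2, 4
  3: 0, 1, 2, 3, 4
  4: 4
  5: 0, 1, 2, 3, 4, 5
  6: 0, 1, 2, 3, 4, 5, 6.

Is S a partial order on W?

Yes

Reflexive: yes — every world is S-related to itself.
Transitive: yes — every two-step S-path is closed by a direct edge.
Antisymmetric: yes — no distinct pair is related both ways.
So S is a partial order.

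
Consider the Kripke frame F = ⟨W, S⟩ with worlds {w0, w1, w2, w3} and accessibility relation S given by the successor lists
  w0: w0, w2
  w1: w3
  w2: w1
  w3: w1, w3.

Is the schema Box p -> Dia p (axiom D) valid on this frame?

Yes

Axiom D corresponds to the accessibility relation being serial.
Serial: yes — every world has a successor (e.g. w0 S w0).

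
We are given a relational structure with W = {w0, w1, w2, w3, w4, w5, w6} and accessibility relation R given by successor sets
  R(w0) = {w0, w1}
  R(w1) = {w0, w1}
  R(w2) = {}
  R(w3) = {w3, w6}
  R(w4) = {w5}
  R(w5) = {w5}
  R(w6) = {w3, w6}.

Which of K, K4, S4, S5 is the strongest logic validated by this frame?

Transitive (axiom 4): yes — every two-step R-path is closed by a direct edge.
Reflexive (axiom T): no — w2 is not related to itself.
Euclidean (axiom 5): yes — any two successors of a common world are R-related.
So F validates K, K4; S4 would additionally require R to be reflexive. The strongest is K4.

K4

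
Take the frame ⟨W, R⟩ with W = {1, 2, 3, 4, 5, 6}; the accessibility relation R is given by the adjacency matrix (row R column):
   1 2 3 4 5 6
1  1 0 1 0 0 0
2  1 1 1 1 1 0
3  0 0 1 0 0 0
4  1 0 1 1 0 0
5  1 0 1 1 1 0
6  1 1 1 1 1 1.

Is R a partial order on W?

Reflexive: yes — every world is R-related to itself.
Transitive: yes — every two-step R-path is closed by a direct edge.
Antisymmetric: yes — no distinct pair is related both ways.
So R is a partial order.

Yes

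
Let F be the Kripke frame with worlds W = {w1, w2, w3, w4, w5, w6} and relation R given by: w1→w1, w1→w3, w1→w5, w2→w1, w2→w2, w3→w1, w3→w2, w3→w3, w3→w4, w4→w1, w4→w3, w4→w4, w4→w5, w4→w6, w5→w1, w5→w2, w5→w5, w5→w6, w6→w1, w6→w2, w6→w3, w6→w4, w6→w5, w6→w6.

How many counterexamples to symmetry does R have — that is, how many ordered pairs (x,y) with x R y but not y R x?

8

Enumerating: (w2,w1), (w3,w2), (w4,w1), (w4,w5), (w5,w2), (w6,w1), (w6,w2), (w6,w3).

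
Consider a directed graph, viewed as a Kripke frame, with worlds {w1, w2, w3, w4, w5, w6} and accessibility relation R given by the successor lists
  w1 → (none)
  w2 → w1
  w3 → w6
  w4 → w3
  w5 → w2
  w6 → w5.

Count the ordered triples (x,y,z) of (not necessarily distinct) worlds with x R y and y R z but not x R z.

4

Enumerating: (w3,w6,w5), (w4,w3,w6), (w5,w2,w1), (w6,w5,w2).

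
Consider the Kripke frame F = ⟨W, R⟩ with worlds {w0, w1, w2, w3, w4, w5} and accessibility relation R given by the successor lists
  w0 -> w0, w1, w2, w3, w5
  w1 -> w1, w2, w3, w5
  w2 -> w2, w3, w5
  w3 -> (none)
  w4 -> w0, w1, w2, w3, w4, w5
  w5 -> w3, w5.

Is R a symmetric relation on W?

No

Symmetric: no — w0 R w1 but not w1 R w0.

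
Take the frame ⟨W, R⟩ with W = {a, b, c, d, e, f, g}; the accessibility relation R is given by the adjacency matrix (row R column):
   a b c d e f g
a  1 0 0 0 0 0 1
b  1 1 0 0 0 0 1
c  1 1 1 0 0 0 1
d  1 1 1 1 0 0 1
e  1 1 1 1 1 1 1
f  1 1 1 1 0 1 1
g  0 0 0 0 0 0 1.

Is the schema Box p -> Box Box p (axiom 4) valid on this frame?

Yes

Axiom 4 corresponds to the accessibility relation being transitive.
Transitive: yes — every two-step R-path is closed by a direct edge.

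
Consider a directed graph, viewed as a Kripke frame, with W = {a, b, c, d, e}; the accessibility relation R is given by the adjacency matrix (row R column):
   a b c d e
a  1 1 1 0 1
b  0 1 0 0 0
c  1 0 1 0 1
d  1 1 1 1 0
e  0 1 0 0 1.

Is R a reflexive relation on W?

Yes

Reflexive: yes — every world is R-related to itself.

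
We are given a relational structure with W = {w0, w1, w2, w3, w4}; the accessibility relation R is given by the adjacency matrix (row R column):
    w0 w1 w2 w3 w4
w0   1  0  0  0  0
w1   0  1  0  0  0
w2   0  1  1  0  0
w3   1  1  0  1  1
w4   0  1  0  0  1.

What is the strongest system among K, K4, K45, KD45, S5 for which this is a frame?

K4

Transitive (axiom 4): yes — every two-step R-path is closed by a direct edge.
Euclidean (axiom 5): no — w3 R w0 and w3 R w1, but not w0 R w1.
Serial (axiom D): yes — every world has a successor (e.g. w0 R w0).
Reflexive (axiom T): yes — every world is R-related to itself.
So F validates K, K4; K45 would additionally require R to be Euclidean. The strongest is K4.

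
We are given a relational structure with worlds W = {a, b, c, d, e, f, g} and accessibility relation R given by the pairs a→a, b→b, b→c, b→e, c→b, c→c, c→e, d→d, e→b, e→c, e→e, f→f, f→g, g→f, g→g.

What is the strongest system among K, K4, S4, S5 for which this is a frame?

S5

Transitive (axiom 4): yes — every two-step R-path is closed by a direct edge.
Reflexive (axiom T): yes — every world is R-related to itself.
Euclidean (axiom 5): yes — any two successors of a common world are R-related.
So F validates K, K4, S4, S5. The strongest is S5.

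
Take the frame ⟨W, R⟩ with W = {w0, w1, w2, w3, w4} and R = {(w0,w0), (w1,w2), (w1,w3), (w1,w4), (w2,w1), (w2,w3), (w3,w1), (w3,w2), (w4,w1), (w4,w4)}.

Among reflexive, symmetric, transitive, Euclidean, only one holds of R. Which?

Reflexive: no — w1 is not related to itself.
Symmetric: yes — every pair in R has its reverse in R.
Transitive: no — w2 R w1 and w1 R w4, but not w2 R w4.
Euclidean: no — w1 R w2 and w1 R w4, but not w2 R w4.
Only symmetric holds.

symmetric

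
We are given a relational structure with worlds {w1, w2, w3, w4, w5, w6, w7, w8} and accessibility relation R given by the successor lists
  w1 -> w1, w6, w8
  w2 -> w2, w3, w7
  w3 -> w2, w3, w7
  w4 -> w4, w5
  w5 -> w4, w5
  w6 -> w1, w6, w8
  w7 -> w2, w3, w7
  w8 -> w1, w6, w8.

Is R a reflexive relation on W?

Yes

Reflexive: yes — every world is R-related to itself.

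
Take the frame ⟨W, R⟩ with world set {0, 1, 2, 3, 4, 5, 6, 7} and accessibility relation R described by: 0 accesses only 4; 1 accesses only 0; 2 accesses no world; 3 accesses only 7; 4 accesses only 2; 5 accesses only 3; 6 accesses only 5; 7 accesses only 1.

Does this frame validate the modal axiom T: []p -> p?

No

By correspondence theory, T is valid on a frame iff R is reflexive.
Reflexive: no — 0 is not related to itself.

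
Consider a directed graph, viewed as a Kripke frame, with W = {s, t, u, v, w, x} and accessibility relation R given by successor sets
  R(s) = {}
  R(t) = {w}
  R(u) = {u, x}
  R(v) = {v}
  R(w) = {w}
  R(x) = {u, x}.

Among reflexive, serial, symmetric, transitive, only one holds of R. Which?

transitive

Reflexive: no — s is not related to itself.
Serial: no — s has no R-successor.
Symmetric: no — t R w but not w R t.
Transitive: yes — every two-step R-path is closed by a direct edge.
Only transitive holds.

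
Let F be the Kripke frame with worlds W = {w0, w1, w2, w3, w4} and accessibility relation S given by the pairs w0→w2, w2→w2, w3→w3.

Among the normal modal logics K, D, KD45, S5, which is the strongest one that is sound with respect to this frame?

Serial (axiom D): no — w1 has no S-successor.
Euclidean (axiom 5): yes — any two successors of a common world are S-related.
Transitive (axiom 4): yes — every two-step S-path is closed by a direct edge.
Reflexive (axiom T): no — w0 is not related to itself.
So F validates K; D would additionally require S to be serial. The strongest is K.

K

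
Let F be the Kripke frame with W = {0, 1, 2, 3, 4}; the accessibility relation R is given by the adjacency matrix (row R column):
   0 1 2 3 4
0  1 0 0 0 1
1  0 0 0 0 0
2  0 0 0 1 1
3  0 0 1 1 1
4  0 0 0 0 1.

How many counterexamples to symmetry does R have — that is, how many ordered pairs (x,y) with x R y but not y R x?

Enumerating: (0,4), (2,4), (3,4).

3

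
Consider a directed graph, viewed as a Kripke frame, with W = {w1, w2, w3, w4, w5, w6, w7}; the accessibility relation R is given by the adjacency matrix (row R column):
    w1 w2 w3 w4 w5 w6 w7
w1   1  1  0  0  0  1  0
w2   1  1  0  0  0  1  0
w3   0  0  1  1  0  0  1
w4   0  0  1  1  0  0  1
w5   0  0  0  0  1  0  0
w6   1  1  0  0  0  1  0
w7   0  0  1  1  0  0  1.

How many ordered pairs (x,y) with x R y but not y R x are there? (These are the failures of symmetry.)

0

R is symmetric; there are no such tuples.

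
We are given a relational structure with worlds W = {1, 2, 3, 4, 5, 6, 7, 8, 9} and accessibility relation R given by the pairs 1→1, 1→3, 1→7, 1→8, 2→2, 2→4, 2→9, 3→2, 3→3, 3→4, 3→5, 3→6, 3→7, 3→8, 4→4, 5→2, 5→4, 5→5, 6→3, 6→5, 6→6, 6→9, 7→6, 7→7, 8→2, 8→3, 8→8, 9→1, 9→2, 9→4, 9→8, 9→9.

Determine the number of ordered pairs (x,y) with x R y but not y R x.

Enumerating: (1,3), (1,7), (1,8), (2,4), (3,2), (3,4), (3,5), (3,7), (5,2), (5,4), (6,5), (6,9), (7,6), (8,2), (9,1), (9,4), (9,8).

17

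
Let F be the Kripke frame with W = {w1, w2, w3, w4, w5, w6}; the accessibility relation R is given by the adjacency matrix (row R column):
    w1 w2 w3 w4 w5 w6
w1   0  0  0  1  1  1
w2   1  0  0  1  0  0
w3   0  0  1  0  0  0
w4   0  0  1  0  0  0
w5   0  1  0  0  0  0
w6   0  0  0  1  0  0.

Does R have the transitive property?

Transitive: no — w1 R w4 and w4 R w3, but not w1 R w3.

No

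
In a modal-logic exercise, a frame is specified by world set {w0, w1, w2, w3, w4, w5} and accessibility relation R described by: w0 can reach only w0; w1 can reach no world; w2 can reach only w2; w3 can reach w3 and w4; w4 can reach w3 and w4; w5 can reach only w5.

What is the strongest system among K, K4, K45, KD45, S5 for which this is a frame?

K45

Transitive (axiom 4): yes — every two-step R-path is closed by a direct edge.
Euclidean (axiom 5): yes — any two successors of a common world are R-related.
Serial (axiom D): no — w1 has no R-successor.
Reflexive (axiom T): no — w1 is not related to itself.
So F validates K, K4, K45; KD45 would additionally require R to be serial. The strongest is K45.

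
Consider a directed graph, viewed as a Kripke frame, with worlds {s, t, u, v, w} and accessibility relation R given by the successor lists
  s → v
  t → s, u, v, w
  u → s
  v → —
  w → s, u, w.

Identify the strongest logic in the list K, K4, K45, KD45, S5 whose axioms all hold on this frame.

Transitive (axiom 4): no — u R s and s R v, but not u R v.
Euclidean (axiom 5): no — t R s and t R u, but not s R u.
Serial (axiom D): no — v has no R-successor.
Reflexive (axiom T): no — s is not related to itself.
So F validates K; K4 would additionally require R to be transitive. The strongest is K.

K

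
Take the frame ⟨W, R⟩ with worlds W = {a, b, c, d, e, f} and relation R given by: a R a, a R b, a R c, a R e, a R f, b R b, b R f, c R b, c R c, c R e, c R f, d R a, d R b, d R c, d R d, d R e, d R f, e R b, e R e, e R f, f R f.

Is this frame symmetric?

Symmetric: no — a R b but not b R a.

No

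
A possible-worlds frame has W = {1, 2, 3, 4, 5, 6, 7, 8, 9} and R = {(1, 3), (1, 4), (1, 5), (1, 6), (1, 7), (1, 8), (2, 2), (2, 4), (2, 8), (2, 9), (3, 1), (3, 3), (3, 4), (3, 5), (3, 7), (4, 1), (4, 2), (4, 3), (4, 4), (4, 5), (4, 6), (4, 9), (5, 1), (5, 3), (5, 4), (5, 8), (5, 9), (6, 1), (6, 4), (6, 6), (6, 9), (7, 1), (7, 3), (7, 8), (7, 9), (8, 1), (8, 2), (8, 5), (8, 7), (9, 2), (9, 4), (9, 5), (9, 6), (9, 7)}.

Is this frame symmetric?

Symmetric: yes — every pair in R has its reverse in R.

Yes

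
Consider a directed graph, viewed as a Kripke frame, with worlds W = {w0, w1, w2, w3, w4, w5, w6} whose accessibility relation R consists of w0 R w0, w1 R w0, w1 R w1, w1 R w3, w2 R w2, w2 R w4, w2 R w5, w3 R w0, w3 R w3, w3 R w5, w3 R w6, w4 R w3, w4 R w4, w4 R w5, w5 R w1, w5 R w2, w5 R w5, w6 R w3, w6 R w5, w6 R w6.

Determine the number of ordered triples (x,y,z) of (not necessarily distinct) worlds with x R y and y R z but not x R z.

Enumerating: (w1,w3,w5), (w1,w3,w6), (w2,w4,w3), (w2,w5,w1), (w3,w5,w1), (w3,w5,w2), (w4,w3,w0), (w4,w3,w6), (w4,w5,w1), (w4,w5,w2), (w5,w1,w0), (w5,w1,w3), (w5,w2,w4), (w6,w3,w0), (w6,w5,w1), (w6,w5,w2).

16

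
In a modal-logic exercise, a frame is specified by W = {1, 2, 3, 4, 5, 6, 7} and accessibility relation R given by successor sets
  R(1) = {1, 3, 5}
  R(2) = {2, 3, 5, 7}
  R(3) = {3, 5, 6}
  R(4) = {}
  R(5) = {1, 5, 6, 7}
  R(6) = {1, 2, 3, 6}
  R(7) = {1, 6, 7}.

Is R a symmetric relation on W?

Symmetric: no — 1 R 3 but not 3 R 1.

No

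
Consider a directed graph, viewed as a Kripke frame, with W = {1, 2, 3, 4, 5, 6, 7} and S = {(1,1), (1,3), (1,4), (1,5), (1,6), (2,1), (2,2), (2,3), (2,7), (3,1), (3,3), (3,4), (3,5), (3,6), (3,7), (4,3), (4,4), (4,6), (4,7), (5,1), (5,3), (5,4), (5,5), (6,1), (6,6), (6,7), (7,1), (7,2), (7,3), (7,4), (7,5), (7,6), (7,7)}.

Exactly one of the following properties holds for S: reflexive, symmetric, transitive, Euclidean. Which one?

Reflexive: yes — every world is S-related to itself.
Symmetric: no — 1 S 4 but not 4 S 1.
Transitive: no — 1 S 3 and 3 S 7, but not 1 S 7.
Euclidean: no — 1 S 4 and 1 S 5, but not 4 S 5.
Only reflexive holds.

reflexive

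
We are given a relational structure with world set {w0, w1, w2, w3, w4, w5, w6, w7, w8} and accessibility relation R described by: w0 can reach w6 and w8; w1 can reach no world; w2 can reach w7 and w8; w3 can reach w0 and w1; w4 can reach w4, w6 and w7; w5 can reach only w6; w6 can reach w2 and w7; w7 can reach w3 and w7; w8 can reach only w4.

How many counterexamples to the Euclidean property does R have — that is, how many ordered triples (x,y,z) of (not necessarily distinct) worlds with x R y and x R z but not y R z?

20

Enumerating: (w0,w6,w6), (w0,w6,w8), (w0,w8,w6), (w0,w8,w8), (w2,w7,w8), (w2,w8,w7), (w2,w8,w8), (w3,w0,w0), (w3,w0,w1), (w3,w1,w0), (w3,w1,w1), (w4,w6,w4), … and 8 more.
Total: 20.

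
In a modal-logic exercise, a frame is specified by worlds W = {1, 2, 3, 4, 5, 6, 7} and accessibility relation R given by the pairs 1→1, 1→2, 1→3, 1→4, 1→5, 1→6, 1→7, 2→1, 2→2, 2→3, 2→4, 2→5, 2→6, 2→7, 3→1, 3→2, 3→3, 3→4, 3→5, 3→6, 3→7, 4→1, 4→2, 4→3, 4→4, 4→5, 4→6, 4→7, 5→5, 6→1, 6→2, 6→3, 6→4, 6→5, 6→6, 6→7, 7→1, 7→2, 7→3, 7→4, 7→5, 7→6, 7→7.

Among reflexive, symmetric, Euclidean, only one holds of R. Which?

Reflexive: yes — every world is R-related to itself.
Symmetric: no — 1 R 5 but not 5 R 1.
Euclidean: no — 1 R 5 and 1 R 2, but not 5 R 2.
Only reflexive holds.

reflexive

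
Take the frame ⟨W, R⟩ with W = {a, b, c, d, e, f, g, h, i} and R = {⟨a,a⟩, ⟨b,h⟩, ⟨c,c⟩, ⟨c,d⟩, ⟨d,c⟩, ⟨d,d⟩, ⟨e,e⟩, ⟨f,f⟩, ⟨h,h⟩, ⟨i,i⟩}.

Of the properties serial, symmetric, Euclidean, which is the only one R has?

Euclidean

Serial: no — g has no R-successor.
Symmetric: no — b R h but not h R b.
Euclidean: yes — any two successors of a common world are R-related.
Only Euclidean holds.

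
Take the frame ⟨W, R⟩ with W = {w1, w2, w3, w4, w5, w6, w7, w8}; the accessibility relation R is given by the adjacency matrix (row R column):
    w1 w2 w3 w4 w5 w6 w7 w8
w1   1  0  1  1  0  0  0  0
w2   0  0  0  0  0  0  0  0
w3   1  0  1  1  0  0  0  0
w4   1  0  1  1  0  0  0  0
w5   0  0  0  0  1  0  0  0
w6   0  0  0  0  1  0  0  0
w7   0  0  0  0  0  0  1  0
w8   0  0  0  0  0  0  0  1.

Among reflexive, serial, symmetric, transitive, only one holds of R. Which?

transitive

Reflexive: no — w2 is not related to itself.
Serial: no — w2 has no R-successor.
Symmetric: no — w6 R w5 but not w5 R w6.
Transitive: yes — every two-step R-path is closed by a direct edge.
Only transitive holds.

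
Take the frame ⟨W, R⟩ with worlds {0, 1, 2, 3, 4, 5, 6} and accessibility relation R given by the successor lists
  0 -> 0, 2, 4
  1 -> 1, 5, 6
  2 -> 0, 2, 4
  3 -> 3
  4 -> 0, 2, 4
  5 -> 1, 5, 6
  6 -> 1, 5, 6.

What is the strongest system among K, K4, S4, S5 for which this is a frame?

Transitive (axiom 4): yes — every two-step R-path is closed by a direct edge.
Reflexive (axiom T): yes — every world is R-related to itself.
Euclidean (axiom 5): yes — any two successors of a common world are R-related.
So F validates K, K4, S4, S5. The strongest is S5.

S5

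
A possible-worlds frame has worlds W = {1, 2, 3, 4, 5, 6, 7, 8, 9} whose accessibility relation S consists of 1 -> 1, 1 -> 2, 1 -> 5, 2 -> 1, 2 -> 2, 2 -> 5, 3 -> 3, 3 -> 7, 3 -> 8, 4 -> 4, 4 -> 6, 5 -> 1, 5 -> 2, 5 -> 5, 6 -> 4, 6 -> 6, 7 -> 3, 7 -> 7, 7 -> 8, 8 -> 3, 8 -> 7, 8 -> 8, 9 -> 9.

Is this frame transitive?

Transitive: yes — every two-step S-path is closed by a direct edge.

Yes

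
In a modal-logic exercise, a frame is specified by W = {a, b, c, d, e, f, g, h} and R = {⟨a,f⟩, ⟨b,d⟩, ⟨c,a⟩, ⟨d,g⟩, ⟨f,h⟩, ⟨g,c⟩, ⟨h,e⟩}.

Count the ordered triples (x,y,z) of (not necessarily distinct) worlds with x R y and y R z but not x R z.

Enumerating: (a,f,h), (b,d,g), (c,a,f), (d,g,c), (f,h,e), (g,c,a).

6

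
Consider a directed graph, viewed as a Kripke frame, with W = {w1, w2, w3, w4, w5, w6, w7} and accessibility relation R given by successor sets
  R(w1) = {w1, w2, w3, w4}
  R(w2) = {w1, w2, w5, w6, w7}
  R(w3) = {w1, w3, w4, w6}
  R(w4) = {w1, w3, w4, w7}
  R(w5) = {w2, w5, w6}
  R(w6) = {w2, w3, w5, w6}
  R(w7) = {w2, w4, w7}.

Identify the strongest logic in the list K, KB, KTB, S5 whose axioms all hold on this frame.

Symmetric (axiom B): yes — every pair in R has its reverse in R.
Reflexive (axiom T): yes — every world is R-related to itself.
Euclidean (axiom 5): no — w1 R w2 and w1 R w3, but not w2 R w3.
So F validates K, KB, KTB; S5 would additionally require R to be Euclidean. The strongest is KTB.

KTB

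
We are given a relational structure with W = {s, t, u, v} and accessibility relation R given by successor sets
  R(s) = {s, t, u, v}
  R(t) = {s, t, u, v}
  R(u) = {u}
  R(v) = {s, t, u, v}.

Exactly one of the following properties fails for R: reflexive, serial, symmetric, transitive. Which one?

Reflexive: yes — every world is R-related to itself.
Serial: yes — every world has a successor (e.g. s R s).
Symmetric: no — s R u but not u R s.
Transitive: yes — every two-step R-path is closed by a direct edge.
Only symmetric fails.

symmetric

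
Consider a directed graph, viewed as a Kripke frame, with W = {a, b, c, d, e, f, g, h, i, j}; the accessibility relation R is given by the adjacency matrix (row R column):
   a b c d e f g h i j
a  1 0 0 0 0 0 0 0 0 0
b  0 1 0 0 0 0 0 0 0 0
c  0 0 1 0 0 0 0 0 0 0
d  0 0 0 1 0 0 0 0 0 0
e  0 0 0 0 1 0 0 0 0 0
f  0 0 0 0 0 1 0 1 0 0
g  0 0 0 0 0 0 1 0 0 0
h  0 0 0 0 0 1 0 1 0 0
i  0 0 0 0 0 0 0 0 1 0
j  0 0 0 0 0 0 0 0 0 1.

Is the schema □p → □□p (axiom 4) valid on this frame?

The schema 4 characterises exactly the transitive frames.
Transitive: yes — every two-step R-path is closed by a direct edge.

Yes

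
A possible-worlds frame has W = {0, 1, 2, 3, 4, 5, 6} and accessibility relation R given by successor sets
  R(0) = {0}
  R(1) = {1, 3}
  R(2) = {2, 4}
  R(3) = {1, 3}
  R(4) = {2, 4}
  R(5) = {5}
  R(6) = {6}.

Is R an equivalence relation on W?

Yes

Reflexive: yes — every world is R-related to itself.
Symmetric: yes — every pair in R has its reverse in R.
Transitive: yes — every two-step R-path is closed by a direct edge.
So R is an equivalence relation.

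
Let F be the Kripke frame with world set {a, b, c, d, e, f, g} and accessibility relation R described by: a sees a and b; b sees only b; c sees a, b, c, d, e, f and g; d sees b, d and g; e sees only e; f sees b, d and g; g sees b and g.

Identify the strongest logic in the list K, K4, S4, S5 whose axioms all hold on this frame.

K4

Transitive (axiom 4): yes — every two-step R-path is closed by a direct edge.
Reflexive (axiom T): no — f is not related to itself.
Euclidean (axiom 5): no — c R a and c R d, but not a R d.
So F validates K, K4; S4 would additionally require R to be reflexive. The strongest is K4.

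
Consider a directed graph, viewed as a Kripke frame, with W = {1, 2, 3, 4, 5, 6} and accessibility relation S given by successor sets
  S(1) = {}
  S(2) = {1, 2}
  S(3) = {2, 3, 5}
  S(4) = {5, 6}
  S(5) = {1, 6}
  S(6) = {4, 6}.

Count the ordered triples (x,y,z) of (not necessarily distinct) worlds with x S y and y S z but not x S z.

7

Enumerating: (3,2,1), (3,5,1), (3,5,6), (4,5,1), (4,6,4), (5,6,4), (6,4,5).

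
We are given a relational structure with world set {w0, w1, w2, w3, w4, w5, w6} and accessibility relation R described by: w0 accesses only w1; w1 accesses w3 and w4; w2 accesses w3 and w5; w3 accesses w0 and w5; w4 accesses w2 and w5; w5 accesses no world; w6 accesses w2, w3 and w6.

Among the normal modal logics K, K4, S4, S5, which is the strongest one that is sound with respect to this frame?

Transitive (axiom 4): no — w0 R w1 and w1 R w3, but not w0 R w3.
Reflexive (axiom T): no — w0 is not related to itself.
Euclidean (axiom 5): no — w1 R w3 and w1 R w4, but not w3 R w4.
So F validates K; K4 would additionally require R to be transitive. The strongest is K.

K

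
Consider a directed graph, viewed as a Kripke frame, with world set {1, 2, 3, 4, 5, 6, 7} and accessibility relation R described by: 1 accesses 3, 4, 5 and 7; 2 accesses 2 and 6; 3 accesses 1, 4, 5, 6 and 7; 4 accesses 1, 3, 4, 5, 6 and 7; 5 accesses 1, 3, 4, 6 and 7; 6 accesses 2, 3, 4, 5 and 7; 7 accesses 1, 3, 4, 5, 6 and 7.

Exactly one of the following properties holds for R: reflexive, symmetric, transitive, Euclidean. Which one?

symmetric

Reflexive: no — 1 is not related to itself.
Symmetric: yes — every pair in R has its reverse in R.
Transitive: no — 1 R 3 and 3 R 6, but not 1 R 6.
Euclidean: no — 3 R 1 and 3 R 6, but not 1 R 6.
Only symmetric holds.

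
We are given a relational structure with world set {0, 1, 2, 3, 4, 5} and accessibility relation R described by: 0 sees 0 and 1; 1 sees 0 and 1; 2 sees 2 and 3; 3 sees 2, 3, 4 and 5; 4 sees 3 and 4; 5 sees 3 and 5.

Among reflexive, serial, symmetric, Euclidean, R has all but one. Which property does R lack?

Reflexive: yes — every world is R-related to itself.
Serial: yes — every world has a successor (e.g. 0 R 0).
Symmetric: yes — every pair in R has its reverse in R.
Euclidean: no — 3 R 2 and 3 R 4, but not 2 R 4.
Only Euclidean fails.

Euclidean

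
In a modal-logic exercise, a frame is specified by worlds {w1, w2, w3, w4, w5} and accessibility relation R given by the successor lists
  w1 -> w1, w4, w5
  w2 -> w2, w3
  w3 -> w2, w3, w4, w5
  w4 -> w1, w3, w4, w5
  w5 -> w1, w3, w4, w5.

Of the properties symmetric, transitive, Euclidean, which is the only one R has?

Symmetric: yes — every pair in R has its reverse in R.
Transitive: no — w1 R w4 and w4 R w3, but not w1 R w3.
Euclidean: no — w3 R w2 and w3 R w4, but not w2 R w4.
Only symmetric holds.

symmetric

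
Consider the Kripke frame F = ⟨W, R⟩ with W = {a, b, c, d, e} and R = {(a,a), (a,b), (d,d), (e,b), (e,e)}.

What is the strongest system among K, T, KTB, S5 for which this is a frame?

Reflexive (axiom T): no — b is not related to itself.
Symmetric (axiom B): no — a R b but not b R a.
Euclidean (axiom 5): no — a R b and a R a, but not b R a.
So F validates K; T would additionally require R to be reflexive. The strongest is K.

K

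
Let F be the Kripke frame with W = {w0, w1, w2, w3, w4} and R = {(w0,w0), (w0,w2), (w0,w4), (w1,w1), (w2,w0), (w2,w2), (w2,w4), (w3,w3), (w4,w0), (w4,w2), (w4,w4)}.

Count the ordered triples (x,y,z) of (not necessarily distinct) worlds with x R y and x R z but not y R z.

0

R is Euclidean; there are no such tuples.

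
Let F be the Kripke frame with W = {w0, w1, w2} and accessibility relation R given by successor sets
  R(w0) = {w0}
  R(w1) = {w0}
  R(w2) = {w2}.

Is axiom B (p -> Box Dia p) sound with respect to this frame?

By correspondence theory, B is valid on a frame iff R is symmetric.
Symmetric: no — w1 R w0 but not w0 R w1.

No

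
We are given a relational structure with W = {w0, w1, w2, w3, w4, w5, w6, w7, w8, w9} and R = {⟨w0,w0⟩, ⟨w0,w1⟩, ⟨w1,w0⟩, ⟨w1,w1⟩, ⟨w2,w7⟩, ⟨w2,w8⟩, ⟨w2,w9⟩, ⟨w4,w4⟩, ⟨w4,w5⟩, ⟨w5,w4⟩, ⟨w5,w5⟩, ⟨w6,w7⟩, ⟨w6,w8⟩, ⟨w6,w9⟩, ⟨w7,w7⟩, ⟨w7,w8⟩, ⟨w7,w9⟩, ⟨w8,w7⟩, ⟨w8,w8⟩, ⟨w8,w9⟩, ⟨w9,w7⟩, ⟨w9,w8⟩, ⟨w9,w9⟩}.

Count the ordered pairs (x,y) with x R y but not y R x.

Enumerating: (w2,w7), (w2,w8), (w2,w9), (w6,w7), (w6,w8), (w6,w9).

6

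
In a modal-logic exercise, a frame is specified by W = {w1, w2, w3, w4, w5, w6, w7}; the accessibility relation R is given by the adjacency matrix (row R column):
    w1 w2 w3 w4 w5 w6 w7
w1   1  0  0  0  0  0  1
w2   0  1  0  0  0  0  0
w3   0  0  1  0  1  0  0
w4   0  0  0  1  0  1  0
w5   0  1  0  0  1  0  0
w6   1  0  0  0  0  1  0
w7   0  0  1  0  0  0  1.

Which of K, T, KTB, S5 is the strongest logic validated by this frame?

Reflexive (axiom T): yes — every world is R-related to itself.
Symmetric (axiom B): no — w1 R w7 but not w7 R w1.
Euclidean (axiom 5): no — w1 R w7 and w1 R w1, but not w7 R w1.
So F validates K, T; KTB would additionally require R to be symmetric. The strongest is T.

T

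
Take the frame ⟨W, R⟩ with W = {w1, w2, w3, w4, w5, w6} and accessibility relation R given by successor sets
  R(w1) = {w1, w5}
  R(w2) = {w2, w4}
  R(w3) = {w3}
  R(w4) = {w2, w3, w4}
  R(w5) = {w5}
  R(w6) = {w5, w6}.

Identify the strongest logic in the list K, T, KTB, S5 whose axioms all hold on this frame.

Reflexive (axiom T): yes — every world is R-related to itself.
Symmetric (axiom B): no — w1 R w5 but not w5 R w1.
Euclidean (axiom 5): no — w4 R w2 and w4 R w3, but not w2 R w3.
So F validates K, T; KTB would additionally require R to be symmetric. The strongest is T.

T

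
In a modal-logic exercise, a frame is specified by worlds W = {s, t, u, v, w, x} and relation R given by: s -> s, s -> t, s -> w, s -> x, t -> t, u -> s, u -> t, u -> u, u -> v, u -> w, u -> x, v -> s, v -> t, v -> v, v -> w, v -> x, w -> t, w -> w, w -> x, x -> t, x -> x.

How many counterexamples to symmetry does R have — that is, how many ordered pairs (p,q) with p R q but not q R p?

15

Enumerating: (s,t), (s,w), (s,x), (u,s), (u,t), (u,v), (u,w), (u,x), (v,s), (v,t), (v,w), (v,x), (w,t), (w,x), (x,t).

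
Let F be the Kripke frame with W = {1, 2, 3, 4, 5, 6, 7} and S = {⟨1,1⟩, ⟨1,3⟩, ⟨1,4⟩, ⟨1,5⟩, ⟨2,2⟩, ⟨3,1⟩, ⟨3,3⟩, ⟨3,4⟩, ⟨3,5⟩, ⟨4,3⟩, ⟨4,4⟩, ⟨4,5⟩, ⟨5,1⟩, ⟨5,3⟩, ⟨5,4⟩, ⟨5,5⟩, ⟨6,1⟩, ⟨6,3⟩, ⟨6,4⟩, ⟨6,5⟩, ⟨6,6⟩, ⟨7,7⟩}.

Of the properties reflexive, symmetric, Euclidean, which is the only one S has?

Reflexive: yes — every world is S-related to itself.
Symmetric: no — 1 S 4 but not 4 S 1.
Euclidean: no — 3 S 4 and 3 S 1, but not 4 S 1.
Only reflexive holds.

reflexive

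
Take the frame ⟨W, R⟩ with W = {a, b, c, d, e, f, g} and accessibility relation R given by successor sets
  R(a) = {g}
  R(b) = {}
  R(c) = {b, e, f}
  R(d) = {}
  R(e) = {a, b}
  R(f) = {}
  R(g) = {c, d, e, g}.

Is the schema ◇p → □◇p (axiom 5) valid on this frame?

No

By correspondence theory, 5 is valid on a frame iff R is Euclidean.
Euclidean: no — c R b and c R e, but not b R e.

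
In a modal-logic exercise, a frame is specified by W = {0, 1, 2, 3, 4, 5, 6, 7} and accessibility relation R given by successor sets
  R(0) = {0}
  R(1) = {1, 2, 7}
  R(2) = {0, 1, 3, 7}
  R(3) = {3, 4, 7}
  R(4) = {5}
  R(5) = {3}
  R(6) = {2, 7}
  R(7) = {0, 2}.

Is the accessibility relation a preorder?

No

Reflexive: no — 2 is not related to itself.
Transitive: no — 1 R 2 and 2 R 0, but not 1 R 0.
So R is not a preorder.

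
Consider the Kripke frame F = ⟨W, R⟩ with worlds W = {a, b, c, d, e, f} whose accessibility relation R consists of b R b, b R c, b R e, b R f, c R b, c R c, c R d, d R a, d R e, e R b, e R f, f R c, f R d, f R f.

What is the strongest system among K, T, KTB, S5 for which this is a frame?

K

Reflexive (axiom T): no — a is not related to itself.
Symmetric (axiom B): no — b R f but not f R b.
Euclidean (axiom 5): no — b R c and b R e, but not c R e.
So F validates K; T would additionally require R to be reflexive. The strongest is K.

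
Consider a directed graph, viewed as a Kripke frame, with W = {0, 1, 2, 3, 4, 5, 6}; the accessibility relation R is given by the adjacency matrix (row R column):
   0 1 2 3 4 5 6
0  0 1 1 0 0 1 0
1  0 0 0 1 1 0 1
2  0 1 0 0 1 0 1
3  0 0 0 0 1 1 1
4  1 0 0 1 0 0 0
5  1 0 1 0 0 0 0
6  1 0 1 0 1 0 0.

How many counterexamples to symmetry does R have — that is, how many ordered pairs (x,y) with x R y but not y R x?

13

Enumerating: (0,1), (0,2), (1,3), (1,4), (1,6), (2,1), (2,4), (3,5), (3,6), (4,0), (5,2), (6,0), (6,4).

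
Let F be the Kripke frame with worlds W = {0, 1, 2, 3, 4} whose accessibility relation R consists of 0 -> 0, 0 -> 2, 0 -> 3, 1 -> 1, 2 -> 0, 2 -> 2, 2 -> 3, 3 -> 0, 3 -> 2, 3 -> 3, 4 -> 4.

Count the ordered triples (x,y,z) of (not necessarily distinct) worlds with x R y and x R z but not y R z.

0

R is Euclidean; there are no such tuples.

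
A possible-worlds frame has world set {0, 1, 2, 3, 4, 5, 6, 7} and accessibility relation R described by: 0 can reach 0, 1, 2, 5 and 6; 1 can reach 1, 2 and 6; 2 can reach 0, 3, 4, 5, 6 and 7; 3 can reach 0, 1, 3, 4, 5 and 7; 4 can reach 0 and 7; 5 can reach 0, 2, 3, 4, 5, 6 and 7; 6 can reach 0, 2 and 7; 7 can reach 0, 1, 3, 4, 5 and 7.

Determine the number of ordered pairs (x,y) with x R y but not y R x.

Enumerating: (0,1), (1,2), (1,6), (2,3), (2,4), (2,7), (3,0), (3,1), (3,4), (4,0), (5,4), (5,6), (6,7), (7,0), (7,1).

15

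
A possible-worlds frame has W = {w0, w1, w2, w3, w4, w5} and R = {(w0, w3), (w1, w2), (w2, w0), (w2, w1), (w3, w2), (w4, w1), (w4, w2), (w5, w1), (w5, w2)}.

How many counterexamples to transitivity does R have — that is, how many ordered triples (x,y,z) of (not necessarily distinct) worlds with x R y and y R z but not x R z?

Enumerating: (w0,w3,w2), (w1,w2,w0), (w1,w2,w1), (w2,w0,w3), (w2,w1,w2), (w3,w2,w0), (w3,w2,w1), (w4,w2,w0), (w5,w2,w0).

9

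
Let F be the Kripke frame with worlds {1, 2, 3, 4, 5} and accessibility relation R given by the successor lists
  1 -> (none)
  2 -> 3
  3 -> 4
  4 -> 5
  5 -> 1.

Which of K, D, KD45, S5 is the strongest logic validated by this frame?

K

Serial (axiom D): no — 1 has no R-successor.
Euclidean (axiom 5): no — 2 R 3 and 2 R 3, but not 3 R 3.
Transitive (axiom 4): no — 2 R 3 and 3 R 4, but not 2 R 4.
Reflexive (axiom T): no — 1 is not related to itself.
So F validates K; D would additionally require R to be serial. The strongest is K.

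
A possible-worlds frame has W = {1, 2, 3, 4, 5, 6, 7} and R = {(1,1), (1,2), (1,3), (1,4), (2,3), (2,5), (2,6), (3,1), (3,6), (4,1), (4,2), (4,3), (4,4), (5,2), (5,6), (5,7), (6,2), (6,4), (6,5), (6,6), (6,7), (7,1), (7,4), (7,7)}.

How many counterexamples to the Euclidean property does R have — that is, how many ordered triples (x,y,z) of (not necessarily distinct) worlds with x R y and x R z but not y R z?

36

Enumerating: (1,2,1), (1,2,2), (1,2,4), (1,3,2), (1,3,3), (1,3,4), (2,3,3), (2,3,5), (2,5,3), (2,5,5), (2,6,3), (3,1,6), … and 24 more.
Total: 36.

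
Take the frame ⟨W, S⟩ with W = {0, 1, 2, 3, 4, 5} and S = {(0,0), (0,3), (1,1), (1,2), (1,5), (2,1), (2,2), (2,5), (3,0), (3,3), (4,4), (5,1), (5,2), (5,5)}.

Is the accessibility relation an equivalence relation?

Yes

Reflexive: yes — every world is S-related to itself.
Symmetric: yes — every pair in S has its reverse in S.
Transitive: yes — every two-step S-path is closed by a direct edge.
So S is an equivalence relation.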